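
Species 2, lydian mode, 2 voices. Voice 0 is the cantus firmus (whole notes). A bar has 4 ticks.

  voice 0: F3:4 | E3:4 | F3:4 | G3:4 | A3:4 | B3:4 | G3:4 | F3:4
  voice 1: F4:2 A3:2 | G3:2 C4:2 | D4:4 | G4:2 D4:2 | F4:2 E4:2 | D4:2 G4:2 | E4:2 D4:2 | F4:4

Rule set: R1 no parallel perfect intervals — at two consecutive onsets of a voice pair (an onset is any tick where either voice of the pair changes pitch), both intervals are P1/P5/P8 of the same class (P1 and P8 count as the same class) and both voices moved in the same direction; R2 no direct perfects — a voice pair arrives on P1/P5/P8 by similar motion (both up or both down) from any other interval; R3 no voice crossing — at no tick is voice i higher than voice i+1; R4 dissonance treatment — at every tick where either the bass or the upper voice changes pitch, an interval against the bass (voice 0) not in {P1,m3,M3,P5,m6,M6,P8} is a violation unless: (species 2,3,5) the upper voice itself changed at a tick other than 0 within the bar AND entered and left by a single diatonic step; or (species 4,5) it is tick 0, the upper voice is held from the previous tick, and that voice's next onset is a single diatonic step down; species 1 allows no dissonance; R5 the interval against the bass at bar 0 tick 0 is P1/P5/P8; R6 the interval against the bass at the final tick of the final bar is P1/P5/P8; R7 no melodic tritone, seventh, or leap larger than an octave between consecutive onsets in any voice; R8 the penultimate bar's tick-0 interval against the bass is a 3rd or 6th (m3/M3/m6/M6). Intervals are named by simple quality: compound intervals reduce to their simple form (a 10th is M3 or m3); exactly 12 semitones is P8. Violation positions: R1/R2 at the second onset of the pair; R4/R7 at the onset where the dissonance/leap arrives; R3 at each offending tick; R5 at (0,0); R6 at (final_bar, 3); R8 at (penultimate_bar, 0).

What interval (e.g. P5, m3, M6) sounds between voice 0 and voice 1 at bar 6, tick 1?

voice 0=G3 voice 1=E4 -> M6

M6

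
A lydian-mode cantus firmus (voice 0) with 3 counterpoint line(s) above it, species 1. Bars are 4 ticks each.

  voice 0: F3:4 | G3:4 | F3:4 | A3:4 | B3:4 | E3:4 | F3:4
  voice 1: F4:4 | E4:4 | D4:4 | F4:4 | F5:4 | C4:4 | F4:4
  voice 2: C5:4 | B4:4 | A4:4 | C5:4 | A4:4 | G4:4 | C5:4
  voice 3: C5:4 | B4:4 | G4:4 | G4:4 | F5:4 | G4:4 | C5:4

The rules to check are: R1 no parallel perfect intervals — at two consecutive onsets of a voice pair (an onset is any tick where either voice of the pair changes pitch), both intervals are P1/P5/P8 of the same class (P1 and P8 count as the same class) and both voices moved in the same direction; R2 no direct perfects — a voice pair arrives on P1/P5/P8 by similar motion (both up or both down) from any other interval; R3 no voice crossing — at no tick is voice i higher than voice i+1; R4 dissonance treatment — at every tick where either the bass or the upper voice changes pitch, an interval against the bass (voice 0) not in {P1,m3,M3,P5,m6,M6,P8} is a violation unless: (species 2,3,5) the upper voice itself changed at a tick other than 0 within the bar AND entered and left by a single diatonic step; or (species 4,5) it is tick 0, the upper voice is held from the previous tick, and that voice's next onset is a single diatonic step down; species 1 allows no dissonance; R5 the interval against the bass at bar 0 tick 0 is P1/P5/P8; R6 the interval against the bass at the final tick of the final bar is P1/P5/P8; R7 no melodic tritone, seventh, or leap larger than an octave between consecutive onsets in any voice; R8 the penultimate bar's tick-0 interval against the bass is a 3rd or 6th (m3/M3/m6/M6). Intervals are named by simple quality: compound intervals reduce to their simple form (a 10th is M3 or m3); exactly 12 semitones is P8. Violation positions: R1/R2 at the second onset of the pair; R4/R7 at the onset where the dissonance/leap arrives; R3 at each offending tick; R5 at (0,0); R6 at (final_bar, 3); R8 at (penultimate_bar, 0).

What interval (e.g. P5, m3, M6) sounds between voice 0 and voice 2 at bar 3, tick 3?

m3

voice 0=A3 voice 2=C5 -> m3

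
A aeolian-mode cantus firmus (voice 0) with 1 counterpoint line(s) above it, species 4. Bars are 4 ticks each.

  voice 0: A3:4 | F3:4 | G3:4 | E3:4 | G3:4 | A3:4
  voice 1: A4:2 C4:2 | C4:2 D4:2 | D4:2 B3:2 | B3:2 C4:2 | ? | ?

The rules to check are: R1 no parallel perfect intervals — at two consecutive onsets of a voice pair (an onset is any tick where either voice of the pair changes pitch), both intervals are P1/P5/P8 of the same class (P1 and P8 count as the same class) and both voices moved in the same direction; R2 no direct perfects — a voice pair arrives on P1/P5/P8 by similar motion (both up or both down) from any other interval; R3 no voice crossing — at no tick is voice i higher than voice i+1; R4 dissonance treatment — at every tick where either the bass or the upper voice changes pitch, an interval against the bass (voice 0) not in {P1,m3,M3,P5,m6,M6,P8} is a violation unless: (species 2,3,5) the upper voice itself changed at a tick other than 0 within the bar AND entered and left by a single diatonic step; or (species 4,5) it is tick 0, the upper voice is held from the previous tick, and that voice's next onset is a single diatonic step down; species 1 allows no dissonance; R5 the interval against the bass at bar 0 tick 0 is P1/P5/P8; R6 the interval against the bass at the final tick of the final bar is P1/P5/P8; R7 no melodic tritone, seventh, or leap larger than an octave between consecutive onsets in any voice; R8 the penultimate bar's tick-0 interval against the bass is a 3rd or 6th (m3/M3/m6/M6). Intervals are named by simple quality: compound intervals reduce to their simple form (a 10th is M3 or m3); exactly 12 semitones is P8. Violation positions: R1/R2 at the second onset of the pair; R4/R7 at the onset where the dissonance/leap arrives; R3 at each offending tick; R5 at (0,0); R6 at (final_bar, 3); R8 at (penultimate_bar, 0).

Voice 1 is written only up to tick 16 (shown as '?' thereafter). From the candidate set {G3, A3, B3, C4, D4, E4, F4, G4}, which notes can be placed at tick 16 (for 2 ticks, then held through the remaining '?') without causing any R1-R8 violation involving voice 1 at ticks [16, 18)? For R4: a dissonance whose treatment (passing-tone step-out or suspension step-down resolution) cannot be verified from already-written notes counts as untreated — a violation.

{B3, E4}

G3: violates R8
A3: violates R4,R8
B3: legal
C4: violates R4,R8
D4: violates R2,R8
E4: legal
F4: violates R4,R8
G4: violates R2,R8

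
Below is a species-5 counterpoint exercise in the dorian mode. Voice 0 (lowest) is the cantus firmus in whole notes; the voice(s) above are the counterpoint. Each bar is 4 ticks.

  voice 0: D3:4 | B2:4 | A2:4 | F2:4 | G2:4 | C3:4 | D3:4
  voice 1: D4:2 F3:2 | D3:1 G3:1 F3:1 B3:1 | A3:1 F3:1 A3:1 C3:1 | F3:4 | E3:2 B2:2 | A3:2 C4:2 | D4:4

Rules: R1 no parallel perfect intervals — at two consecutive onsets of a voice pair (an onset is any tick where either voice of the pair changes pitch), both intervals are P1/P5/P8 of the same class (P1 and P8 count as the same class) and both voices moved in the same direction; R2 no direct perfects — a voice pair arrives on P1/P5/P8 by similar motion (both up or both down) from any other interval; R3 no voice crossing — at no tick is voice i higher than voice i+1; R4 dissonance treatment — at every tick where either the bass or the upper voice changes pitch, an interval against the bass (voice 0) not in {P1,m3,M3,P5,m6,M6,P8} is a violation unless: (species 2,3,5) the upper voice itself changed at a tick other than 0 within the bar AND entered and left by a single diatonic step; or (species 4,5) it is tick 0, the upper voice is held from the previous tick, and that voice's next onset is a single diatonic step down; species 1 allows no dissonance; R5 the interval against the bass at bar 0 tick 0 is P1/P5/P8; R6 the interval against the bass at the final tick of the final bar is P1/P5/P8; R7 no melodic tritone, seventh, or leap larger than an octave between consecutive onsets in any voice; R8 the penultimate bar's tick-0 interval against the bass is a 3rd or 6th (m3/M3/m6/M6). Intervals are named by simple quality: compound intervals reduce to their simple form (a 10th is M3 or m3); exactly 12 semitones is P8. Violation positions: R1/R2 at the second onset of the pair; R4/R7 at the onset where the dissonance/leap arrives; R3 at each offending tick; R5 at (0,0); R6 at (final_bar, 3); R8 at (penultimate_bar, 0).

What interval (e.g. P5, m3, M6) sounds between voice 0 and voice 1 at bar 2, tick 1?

m6

voice 0=A2 voice 1=F3 -> m6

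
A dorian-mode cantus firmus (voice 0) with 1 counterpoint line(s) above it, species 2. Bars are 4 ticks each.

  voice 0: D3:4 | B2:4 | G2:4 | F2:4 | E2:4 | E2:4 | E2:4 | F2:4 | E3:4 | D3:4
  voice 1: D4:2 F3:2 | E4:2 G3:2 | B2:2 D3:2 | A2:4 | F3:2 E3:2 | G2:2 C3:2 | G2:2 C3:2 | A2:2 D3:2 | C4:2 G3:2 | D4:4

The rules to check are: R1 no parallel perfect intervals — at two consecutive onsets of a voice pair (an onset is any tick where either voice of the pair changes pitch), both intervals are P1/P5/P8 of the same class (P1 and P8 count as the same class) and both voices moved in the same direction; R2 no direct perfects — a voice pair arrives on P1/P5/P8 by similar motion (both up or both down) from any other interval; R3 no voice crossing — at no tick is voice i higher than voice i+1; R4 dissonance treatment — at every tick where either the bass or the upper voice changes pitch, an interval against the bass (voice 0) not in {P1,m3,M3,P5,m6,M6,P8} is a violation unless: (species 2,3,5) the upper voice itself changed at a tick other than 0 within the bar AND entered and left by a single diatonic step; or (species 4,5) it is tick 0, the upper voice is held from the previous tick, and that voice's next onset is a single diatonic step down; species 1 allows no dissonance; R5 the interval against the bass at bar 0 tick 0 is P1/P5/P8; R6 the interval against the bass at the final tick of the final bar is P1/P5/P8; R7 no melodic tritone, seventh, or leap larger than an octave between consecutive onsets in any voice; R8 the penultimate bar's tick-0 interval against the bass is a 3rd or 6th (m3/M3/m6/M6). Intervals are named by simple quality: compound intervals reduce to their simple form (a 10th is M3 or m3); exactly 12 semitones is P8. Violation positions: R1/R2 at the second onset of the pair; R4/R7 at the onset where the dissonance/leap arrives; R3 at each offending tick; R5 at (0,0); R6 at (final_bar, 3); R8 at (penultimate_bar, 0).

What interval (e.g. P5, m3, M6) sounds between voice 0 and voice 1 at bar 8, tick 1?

m6

voice 0=E3 voice 1=C4 -> m6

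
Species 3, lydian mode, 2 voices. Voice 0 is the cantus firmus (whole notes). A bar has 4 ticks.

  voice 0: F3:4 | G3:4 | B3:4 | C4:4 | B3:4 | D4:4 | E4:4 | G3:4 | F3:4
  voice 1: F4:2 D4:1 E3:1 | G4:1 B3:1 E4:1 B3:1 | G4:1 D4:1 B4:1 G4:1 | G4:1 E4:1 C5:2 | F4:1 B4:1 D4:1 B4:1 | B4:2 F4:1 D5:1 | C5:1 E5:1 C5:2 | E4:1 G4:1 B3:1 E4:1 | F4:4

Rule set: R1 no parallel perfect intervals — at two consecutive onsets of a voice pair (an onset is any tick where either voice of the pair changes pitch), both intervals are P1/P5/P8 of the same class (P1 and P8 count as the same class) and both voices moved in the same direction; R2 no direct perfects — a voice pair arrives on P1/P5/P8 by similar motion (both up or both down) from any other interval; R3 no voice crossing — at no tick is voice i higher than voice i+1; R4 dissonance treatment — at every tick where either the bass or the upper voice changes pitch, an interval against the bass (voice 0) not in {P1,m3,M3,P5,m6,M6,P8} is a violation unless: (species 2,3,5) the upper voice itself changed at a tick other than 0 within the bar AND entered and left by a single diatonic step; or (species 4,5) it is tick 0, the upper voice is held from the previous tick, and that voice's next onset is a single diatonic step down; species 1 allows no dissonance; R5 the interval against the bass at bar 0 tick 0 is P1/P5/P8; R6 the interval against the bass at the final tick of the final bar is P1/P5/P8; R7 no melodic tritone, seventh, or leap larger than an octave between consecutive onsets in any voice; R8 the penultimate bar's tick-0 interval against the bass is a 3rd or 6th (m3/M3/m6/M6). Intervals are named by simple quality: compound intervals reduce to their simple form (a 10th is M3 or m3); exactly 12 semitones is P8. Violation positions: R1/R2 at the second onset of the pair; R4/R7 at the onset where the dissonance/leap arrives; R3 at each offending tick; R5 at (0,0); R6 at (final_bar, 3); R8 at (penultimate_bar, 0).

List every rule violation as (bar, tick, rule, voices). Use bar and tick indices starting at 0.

bar 0: v0=F3 v1=F4 downbeat P8
bar 1: v0=G3 v1=G4 downbeat P8
bar 2: v0=B3 v1=G4 downbeat m6
bar 3: v0=C4 v1=G4 downbeat P5
bar 4: v0=B3 v1=F4 downbeat TT
bar 5: v0=D4 v1=B4 downbeat M6
bar 6: v0=E4 v1=C5 downbeat m6
bar 7: v0=G3 v1=E4 downbeat M6
bar 8: v0=F3 v1=F4 downbeat P8
  -> R3 @ bar 0 tick 3 v(0, 1): F3 above E3
  -> R4 @ bar 0 tick 3 v(0, 1): F3/E3 m2 untreated
  -> R7 @ bar 0 tick 3 v(1,): D4->E3 leap 10st
  -> R2 @ bar 1 tick 0 v(0, 1): F3/E3 m2 -> G3/G4 P8 similar
  -> R7 @ bar 1 tick 0 v(1,): E3->G4 leap 15st
  -> R4 @ bar 4 tick 0 v(0, 1): B3/F4 TT untreated
  -> R7 @ bar 4 tick 1 v(1,): F4->B4 leap 6st
  -> R7 @ bar 5 tick 2 v(1,): B4->F4 leap 6st

(0, 3, R3, (0, 1))
(0, 3, R4, (0, 1))
(0, 3, R7, (1,))
(1, 0, R2, (0, 1))
(1, 0, R7, (1,))
(4, 0, R4, (0, 1))
(4, 1, R7, (1,))
(5, 2, R7, (1,))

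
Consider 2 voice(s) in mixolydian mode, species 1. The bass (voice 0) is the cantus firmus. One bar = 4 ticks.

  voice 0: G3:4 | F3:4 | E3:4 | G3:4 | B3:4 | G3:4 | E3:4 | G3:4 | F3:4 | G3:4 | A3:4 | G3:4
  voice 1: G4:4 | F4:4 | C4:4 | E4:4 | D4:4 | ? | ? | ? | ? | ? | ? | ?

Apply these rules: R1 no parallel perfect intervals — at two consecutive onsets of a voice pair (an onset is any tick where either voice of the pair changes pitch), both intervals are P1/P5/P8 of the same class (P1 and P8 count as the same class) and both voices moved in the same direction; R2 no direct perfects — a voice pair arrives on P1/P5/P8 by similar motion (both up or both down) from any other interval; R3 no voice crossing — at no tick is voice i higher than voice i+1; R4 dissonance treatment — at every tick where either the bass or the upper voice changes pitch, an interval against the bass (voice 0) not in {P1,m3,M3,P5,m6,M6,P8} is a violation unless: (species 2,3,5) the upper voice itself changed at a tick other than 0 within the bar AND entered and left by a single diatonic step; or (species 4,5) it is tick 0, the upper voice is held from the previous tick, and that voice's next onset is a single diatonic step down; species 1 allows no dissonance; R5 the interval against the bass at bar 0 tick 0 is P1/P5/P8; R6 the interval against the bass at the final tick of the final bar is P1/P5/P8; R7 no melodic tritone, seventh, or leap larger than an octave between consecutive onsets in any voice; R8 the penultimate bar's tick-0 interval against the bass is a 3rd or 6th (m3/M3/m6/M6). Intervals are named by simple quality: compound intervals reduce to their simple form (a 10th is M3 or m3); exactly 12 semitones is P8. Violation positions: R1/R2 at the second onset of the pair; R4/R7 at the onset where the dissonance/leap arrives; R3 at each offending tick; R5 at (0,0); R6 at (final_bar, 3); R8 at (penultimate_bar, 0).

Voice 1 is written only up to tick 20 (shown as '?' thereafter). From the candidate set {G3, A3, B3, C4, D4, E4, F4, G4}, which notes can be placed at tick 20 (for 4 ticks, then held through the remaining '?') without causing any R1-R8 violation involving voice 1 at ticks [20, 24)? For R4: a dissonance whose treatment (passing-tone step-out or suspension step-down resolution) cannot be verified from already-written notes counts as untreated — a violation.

G3: violates R2
A3: violates R4
B3: legal
C4: violates R4
D4: legal
E4: legal
F4: violates R4
G4: legal

{B3, D4, E4, G4}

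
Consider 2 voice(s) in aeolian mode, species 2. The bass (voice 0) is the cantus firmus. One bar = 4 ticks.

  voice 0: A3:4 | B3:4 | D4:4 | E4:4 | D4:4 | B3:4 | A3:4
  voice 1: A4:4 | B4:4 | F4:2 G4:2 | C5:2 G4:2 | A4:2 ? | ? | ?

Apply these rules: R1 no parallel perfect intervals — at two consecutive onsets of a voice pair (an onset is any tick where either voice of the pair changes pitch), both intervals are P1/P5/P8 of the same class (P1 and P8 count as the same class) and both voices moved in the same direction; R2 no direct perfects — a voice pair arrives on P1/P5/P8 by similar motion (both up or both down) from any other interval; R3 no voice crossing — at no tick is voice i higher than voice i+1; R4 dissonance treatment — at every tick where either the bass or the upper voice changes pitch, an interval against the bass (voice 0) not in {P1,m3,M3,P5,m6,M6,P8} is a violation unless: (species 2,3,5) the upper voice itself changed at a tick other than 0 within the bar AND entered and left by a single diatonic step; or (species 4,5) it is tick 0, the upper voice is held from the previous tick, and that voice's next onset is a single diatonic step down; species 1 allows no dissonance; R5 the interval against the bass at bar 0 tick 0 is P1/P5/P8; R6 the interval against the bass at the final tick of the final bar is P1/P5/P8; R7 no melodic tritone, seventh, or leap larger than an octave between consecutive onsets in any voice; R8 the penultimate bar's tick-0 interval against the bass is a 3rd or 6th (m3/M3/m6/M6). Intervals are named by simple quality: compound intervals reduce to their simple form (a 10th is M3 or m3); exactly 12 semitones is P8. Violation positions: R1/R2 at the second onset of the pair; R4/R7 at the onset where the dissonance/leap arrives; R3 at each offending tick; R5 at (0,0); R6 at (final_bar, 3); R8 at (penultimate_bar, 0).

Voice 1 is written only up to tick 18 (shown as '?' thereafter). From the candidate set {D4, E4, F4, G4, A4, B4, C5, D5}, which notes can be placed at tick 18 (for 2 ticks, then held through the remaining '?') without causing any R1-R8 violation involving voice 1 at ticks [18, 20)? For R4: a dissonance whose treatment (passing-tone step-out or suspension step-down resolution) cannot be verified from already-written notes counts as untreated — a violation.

{A4, B4, D4, D5, F4}

D4: legal
E4: violates R4
F4: legal
G4: violates R4
A4: legal
B4: legal
C5: violates R4
D5: legal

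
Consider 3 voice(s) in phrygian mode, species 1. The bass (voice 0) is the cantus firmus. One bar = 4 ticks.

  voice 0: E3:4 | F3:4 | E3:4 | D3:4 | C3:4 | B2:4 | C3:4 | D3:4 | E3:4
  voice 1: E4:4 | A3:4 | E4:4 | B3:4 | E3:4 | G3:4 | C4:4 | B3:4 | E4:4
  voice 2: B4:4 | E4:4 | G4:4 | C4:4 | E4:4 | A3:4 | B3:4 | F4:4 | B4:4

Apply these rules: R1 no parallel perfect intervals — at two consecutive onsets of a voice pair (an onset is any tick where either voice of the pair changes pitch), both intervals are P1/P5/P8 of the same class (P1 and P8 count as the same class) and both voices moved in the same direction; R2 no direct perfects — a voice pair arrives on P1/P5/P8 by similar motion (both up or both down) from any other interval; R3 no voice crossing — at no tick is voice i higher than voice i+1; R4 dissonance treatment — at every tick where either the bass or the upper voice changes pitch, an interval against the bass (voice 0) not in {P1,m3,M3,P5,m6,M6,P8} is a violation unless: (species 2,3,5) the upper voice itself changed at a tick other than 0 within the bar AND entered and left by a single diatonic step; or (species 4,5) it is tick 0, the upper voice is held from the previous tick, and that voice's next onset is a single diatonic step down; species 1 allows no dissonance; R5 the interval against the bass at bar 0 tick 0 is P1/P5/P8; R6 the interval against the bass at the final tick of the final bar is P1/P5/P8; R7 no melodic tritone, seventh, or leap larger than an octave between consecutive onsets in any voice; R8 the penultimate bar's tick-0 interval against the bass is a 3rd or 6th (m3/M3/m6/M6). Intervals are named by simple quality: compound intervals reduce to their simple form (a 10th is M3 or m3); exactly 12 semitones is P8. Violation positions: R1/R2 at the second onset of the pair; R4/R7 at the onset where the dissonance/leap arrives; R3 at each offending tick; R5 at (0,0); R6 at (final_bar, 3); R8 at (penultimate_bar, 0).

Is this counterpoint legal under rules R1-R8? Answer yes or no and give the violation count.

bar 0: v0=E3 v1=E4 v2=B4 (P5)
bar 1: v0=F3 v1=A3 v2=E4 (M7)
bar 2: v0=E3 v1=E4 v2=G4 (m3)
bar 3: v0=D3 v1=B3 v2=C4 (m7)
bar 4: v0=C3 v1=E3 v2=E4 (M3)
bar 5: v0=B2 v1=G3 v2=A3 (m7)
bar 6: v0=C3 v1=C4 v2=B3 (M7)
bar 7: v0=D3 v1=B3 v2=F4 (m3)
bar 8: v0=E3 v1=E4 v2=B4 (P5)
  R1 @ bar1.0: E4/B4 P5 -> A3/E4 P5 similar
  R4 @ bar1.0: F3/E4 M7 untreated
  R4 @ bar3.0: D3/C4 m7 untreated
  R4 @ bar5.0: B2/A3 m7 untreated
  R2 @ bar6.0: B2/G3 m6 -> C3/C4 P8 similar
  R3 @ bar6.0: C4 above B3
  R4 @ bar6.0: C3/B3 M7 untreated
  R3 @ bar6.1: C4 above B3
  R3 @ bar6.2: C4 above B3
  R3 @ bar6.3: C4 above B3
  R7 @ bar7.0: B3->F4 leap 6st
  R2 @ bar8.0: D3/B3 M6 -> E3/E4 P8 similar
  R2 @ bar8.0: D3/F4 m3 -> E3/B4 P5 similar
  R2 @ bar8.0: B3/F4 TT -> E4/B4 P5 similar
  R7 @ bar8.0: F4->B4 leap 6st

No (15 violations)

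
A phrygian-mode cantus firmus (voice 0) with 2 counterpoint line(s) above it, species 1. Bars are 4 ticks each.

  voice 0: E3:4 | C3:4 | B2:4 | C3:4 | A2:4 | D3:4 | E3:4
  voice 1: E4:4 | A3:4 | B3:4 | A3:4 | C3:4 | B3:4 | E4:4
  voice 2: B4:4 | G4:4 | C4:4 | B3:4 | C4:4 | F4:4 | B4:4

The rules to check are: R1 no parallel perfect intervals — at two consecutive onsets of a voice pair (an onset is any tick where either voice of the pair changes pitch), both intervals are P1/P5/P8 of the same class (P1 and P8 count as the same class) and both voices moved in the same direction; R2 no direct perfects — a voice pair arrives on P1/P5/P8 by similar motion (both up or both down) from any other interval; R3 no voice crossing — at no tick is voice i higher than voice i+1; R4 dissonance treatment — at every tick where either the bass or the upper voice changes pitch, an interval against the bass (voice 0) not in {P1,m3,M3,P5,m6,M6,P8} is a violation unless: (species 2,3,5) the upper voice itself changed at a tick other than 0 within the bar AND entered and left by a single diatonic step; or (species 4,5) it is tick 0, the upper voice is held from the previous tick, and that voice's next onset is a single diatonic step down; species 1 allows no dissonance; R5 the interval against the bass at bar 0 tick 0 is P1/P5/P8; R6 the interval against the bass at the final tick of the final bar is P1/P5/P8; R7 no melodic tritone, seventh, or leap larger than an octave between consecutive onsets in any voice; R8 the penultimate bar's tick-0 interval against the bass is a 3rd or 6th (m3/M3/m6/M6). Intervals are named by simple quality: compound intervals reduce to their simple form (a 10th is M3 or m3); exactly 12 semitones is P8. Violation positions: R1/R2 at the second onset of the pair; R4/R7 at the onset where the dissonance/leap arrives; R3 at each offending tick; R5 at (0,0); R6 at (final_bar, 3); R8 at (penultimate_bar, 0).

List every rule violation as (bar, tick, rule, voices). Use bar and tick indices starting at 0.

bar 0: v0=E3 v1=E4 v2=B4 downbeat P5
bar 1: v0=C3 v1=A3 v2=G4 downbeat P5
bar 2: v0=B2 v1=B3 v2=C4 downbeat m2
bar 3: v0=C3 v1=A3 v2=B3 downbeat M7
bar 4: v0=A2 v1=C3 v2=C4 downbeat m3
bar 5: v0=D3 v1=B3 v2=F4 downbeat m3
bar 6: v0=E3 v1=E4 v2=B4 downbeat P5
  -> R1 @ bar 1 tick 0 v(0, 2): E3/B4 P5 -> C3/G4 P5 similar
  -> R4 @ bar 2 tick 0 v(0, 2): B2/C4 m2 untreated
  -> R4 @ bar 3 tick 0 v(0, 2): C3/B3 M7 untreated
  -> R7 @ bar 5 tick 0 v(1,): C3->B3 leap 11st
  -> R2 @ bar 6 tick 0 v(0, 1): D3/B3 M6 -> E3/E4 P8 similar
  -> R2 @ bar 6 tick 0 v(0, 2): D3/F4 m3 -> E3/B4 P5 similar
  -> R2 @ bar 6 tick 0 v(1, 2): B3/F4 TT -> E4/B4 P5 similar
  -> R7 @ bar 6 tick 0 v(2,): F4->B4 leap 6st

(1, 0, R1, (0, 2))
(2, 0, R4, (0, 2))
(3, 0, R4, (0, 2))
(5, 0, R7, (1,))
(6, 0, R2, (0, 1))
(6, 0, R2, (0, 2))
(6, 0, R2, (1, 2))
(6, 0, R7, (2,))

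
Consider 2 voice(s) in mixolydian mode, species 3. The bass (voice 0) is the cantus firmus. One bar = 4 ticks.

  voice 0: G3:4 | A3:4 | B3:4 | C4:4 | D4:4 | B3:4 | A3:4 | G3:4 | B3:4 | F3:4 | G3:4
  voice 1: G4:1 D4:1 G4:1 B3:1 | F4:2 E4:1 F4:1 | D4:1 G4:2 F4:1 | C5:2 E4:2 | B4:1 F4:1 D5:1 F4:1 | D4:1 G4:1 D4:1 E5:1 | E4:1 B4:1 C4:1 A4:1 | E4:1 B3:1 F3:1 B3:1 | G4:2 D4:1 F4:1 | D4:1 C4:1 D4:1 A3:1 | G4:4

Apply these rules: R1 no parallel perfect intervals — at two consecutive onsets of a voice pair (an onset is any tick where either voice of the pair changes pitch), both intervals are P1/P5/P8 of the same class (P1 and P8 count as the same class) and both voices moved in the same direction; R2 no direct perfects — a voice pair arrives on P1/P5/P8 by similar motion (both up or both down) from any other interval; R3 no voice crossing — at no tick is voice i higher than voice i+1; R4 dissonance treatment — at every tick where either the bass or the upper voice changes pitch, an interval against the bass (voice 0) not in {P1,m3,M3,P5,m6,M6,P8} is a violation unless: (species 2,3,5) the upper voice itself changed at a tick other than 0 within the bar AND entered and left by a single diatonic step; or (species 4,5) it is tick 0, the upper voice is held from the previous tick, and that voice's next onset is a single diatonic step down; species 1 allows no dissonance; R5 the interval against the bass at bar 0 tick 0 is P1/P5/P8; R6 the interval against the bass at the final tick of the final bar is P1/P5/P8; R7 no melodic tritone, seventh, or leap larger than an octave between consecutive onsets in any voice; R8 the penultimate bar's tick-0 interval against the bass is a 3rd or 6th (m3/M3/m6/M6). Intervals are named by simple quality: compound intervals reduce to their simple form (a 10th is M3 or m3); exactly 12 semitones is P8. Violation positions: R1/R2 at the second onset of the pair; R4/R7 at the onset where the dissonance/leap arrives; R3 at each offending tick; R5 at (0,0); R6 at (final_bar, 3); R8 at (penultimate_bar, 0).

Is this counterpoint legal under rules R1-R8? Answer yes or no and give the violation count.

bar 0: v0=G3 v1=G4 (P8)
bar 1: v0=A3 v1=F4 (m6)
bar 2: v0=B3 v1=D4 (m3)
bar 3: v0=C4 v1=C5 (P8)
bar 4: v0=D4 v1=B4 (M6)
bar 5: v0=B3 v1=D4 (m3)
bar 6: v0=A3 v1=E4 (P5)
bar 7: v0=G3 v1=E4 (M6)
bar 8: v0=B3 v1=G4 (m6)
bar 9: v0=F3 v1=D4 (M6)
bar 10: v0=G3 v1=G4 (P8)
  R7 @ bar1.0: B3->F4 leap 6st
  R4 @ bar2.3: B3/F4 TT untreated
  R2 @ bar3.0: B3/F4 TT -> C4/C5 P8 similar
  R7 @ bar4.1: B4->F4 leap 6st
  R4 @ bar5.3: B3/E5 P4 untreated
  R7 @ bar5.3: D4->E5 leap 14st
  R2 @ bar6.0: B3/E5 P4 -> A3/E4 P5 similar
  R4 @ bar6.1: A3/B4 M2 untreated
  R7 @ bar6.2: B4->C4 leap 11st
  R3 @ bar7.2: G3 above F3
  R4 @ bar7.2: G3/F3 M2 untreated
  R7 @ bar7.2: B3->F3 leap 6st
  R7 @ bar7.3: F3->B3 leap 6st
  R4 @ bar8.3: B3/F4 TT untreated
  R7 @ bar9.0: B3->F3 leap 6st
  R2 @ bar10.0: F3/A3 M3 -> G3/G4 P8 similar
  R7 @ bar10.0: A3->G4 leap 10st

No (17 violations)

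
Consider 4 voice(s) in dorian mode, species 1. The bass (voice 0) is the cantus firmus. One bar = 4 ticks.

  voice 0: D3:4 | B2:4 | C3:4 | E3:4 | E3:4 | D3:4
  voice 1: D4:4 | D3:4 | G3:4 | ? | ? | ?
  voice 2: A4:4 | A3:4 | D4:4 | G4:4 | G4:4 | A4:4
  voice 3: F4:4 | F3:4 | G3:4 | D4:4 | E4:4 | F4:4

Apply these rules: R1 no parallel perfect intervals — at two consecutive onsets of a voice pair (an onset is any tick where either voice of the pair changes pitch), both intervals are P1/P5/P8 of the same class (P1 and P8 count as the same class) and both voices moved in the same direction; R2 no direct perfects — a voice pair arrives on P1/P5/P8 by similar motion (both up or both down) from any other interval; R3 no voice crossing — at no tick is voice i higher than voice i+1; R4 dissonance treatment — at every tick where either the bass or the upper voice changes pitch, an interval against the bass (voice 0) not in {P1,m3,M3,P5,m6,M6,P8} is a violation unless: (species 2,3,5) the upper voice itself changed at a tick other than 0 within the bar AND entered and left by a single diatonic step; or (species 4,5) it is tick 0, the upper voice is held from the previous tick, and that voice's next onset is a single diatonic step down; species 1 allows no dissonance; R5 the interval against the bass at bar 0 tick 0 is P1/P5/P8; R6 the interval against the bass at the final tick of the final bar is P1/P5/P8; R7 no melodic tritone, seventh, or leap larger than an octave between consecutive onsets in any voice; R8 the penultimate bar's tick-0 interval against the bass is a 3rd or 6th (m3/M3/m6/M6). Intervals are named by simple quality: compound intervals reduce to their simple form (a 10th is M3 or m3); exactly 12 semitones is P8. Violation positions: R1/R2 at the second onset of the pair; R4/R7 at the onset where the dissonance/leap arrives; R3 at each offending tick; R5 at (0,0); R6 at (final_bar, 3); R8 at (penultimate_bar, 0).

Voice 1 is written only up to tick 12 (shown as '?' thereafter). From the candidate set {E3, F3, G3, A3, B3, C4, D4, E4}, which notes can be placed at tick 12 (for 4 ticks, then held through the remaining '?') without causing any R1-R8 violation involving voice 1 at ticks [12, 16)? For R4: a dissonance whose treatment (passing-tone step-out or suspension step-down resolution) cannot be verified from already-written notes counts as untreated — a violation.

{E3, G3}

E3: legal
F3: violates R4
G3: legal
A3: violates R4
B3: violates R1
C4: violates R1
D4: violates R1,R4
E4: violates R2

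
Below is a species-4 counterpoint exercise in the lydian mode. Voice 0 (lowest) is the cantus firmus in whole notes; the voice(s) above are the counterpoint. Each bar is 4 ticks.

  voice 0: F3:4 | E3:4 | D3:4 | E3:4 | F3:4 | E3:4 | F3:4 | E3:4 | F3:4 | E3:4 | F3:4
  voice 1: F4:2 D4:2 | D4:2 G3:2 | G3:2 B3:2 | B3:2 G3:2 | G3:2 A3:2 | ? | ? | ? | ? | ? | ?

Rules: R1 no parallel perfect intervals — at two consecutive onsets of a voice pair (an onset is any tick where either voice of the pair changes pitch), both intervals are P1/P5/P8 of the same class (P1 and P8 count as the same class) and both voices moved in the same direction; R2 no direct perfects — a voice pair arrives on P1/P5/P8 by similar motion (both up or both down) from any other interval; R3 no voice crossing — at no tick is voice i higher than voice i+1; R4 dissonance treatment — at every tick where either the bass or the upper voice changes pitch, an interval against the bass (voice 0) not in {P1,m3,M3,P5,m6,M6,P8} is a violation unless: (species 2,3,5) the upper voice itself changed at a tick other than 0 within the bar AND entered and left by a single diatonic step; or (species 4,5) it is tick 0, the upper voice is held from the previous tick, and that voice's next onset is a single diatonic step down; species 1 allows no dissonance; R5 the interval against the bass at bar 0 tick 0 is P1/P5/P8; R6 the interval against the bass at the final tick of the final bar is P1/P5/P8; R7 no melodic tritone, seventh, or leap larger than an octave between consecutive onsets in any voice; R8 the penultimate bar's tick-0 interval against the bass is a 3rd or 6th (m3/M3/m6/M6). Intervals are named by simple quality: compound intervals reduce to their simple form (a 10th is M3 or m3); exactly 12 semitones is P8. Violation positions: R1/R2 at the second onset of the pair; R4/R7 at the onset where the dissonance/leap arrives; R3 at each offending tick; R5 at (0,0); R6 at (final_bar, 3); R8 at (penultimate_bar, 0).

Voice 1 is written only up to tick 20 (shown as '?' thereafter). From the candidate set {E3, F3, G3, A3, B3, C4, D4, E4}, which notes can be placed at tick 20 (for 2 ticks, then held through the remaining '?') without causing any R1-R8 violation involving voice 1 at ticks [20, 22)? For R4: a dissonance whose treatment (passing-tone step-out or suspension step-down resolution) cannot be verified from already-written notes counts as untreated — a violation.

E3: violates R2
F3: violates R4
G3: legal
A3: violates R4
B3: legal
C4: legal
D4: violates R4
E4: legal

{B3, C4, E4, G3}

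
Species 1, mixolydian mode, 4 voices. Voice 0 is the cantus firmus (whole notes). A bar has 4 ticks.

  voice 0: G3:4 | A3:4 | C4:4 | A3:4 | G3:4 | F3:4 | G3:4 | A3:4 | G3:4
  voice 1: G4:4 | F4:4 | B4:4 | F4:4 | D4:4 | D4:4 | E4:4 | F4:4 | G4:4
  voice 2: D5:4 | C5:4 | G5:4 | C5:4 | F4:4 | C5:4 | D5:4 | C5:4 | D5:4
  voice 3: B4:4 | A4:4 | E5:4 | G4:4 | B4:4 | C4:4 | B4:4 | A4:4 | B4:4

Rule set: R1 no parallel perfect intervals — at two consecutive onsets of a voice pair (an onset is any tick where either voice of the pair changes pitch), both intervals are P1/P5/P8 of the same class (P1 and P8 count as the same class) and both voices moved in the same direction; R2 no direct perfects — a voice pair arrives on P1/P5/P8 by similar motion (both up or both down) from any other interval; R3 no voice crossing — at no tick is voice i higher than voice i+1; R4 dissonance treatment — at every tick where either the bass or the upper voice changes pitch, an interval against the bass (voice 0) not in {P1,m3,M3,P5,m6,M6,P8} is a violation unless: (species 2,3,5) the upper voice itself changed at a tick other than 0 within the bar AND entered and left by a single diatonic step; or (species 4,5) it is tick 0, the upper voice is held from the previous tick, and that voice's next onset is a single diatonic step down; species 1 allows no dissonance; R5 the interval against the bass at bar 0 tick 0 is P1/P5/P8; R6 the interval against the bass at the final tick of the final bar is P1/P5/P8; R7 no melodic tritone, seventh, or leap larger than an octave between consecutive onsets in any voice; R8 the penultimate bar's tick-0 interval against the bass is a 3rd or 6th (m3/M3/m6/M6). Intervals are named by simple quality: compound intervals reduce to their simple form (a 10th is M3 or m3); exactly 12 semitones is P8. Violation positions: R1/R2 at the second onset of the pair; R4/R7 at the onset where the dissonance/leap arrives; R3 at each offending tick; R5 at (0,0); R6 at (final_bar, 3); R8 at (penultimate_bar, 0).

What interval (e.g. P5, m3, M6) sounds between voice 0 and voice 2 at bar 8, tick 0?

P5

voice 0=G3 voice 2=D5 -> P5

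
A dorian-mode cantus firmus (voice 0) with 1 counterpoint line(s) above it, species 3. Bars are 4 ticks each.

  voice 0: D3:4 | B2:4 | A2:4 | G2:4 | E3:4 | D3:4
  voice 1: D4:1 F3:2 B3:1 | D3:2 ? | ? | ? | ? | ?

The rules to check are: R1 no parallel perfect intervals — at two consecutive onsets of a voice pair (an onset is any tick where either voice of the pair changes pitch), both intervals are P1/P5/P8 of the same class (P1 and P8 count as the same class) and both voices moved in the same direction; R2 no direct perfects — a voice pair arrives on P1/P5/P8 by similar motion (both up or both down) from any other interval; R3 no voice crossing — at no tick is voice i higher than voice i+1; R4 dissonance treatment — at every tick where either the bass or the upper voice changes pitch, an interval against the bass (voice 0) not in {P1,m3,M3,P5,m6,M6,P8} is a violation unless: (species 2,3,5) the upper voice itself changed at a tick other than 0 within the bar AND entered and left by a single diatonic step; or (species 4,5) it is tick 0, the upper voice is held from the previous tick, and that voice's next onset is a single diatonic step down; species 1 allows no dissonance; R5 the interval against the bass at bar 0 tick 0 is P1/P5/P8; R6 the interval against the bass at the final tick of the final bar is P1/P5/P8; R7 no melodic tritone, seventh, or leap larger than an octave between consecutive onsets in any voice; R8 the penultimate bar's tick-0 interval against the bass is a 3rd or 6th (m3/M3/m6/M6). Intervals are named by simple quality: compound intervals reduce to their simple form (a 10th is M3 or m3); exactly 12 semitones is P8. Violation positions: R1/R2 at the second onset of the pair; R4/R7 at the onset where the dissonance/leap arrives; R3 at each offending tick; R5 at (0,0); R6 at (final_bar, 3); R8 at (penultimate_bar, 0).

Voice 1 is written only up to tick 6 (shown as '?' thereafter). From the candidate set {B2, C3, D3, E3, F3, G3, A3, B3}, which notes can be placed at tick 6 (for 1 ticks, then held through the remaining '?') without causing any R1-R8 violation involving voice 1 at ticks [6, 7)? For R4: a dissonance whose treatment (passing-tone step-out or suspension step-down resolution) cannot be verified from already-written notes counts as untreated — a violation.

B2: legal
C3: violates R4
D3: legal
E3: violates R4
F3: violates R4
G3: legal
A3: violates R4
B3: legal

{B2, B3, D3, G3}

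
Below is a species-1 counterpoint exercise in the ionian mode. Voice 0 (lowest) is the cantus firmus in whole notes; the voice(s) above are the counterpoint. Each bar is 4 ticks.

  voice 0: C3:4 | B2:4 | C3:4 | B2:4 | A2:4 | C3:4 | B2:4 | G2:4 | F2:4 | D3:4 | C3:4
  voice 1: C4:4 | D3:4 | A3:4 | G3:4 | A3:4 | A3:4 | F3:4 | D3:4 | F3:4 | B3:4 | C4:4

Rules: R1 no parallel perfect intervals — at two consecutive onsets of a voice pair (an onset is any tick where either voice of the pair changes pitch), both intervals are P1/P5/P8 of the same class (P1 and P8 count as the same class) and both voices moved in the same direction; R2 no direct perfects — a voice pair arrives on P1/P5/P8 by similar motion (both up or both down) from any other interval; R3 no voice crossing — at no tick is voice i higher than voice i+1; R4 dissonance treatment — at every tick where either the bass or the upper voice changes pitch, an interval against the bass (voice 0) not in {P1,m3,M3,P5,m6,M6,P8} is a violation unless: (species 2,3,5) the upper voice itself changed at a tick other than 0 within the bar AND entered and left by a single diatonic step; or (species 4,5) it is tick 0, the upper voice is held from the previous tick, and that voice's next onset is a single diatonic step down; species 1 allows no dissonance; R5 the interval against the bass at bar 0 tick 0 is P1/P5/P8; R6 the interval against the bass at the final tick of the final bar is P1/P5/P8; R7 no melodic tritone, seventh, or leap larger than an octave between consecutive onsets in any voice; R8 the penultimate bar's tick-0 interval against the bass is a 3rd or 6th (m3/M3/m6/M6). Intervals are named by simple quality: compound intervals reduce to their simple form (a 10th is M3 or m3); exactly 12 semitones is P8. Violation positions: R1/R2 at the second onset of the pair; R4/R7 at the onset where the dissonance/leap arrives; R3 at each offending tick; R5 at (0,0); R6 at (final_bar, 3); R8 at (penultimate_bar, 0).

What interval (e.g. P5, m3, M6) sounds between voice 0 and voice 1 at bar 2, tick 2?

M6

voice 0=C3 voice 1=A3 -> M6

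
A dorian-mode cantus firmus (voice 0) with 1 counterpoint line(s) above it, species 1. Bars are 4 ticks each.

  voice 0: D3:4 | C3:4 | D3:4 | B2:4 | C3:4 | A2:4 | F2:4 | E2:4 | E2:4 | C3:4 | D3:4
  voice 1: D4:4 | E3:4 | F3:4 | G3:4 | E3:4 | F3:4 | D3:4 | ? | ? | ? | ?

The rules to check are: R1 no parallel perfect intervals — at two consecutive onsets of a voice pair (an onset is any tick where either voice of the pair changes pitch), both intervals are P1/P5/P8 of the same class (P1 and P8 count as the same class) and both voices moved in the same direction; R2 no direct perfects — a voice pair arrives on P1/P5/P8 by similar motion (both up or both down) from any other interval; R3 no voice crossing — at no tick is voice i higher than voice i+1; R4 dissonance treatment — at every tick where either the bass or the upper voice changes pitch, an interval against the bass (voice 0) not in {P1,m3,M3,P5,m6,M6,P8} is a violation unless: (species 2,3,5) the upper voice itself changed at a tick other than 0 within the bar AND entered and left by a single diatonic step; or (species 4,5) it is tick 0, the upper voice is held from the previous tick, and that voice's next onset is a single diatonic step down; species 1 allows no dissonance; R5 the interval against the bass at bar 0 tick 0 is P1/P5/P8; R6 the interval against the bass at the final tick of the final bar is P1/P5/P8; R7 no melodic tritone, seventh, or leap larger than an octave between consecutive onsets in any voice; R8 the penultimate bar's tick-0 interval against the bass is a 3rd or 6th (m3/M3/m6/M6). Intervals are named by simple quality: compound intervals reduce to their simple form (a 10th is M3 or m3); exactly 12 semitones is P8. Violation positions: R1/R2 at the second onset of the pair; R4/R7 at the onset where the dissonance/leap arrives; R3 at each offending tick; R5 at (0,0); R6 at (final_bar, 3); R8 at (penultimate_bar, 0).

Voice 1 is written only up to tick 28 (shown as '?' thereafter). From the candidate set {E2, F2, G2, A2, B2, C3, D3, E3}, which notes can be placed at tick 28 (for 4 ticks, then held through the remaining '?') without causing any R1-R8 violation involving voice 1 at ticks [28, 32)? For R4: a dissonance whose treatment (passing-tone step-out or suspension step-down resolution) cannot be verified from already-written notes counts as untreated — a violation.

{C3, E3, G2}

E2: violates R2,R7
F2: violates R4
G2: legal
A2: violates R4
B2: violates R2
C3: legal
D3: violates R4
E3: legal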